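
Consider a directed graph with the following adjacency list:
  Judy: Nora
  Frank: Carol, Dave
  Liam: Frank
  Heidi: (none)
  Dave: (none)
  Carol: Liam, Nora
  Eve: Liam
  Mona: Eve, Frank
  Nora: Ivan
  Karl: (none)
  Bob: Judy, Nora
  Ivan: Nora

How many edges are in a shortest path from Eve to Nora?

Distance 0: Eve.
Distance 1: Liam.
Distance 2: Frank.
Distance 3: Carol, Dave.
Distance 4: Nora — contains Nora.

4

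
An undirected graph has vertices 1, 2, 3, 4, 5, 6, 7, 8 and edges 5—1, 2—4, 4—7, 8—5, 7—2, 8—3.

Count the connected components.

From 1: component {1, 3, 5, 8}.
From 2: component {2, 4, 7}.
From 6: component {6}.
That's 3 components.

3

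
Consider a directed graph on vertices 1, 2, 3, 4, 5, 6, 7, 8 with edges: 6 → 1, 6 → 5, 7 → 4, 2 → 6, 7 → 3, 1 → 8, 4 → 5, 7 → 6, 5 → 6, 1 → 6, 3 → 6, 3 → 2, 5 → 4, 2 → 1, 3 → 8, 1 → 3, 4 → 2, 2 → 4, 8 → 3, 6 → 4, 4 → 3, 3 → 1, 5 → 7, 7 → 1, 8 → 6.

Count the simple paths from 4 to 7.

14

4→2→1→3→6→5→7
4→2→1→3→8→6→5→7
4→2→1→6→5→7
4→2→1→8→3→6→5→7
4→2→1→8→6→5→7
4→2→6→5→7
4→3→1→6→5→7
4→3→1→8→6→5→7
4→3→2→1→6→5→7
4→3→2→1→8→6→5→7
4→3→2→6→5→7
4→3→6→5→7
4→3→8→6→5→7
4→5→7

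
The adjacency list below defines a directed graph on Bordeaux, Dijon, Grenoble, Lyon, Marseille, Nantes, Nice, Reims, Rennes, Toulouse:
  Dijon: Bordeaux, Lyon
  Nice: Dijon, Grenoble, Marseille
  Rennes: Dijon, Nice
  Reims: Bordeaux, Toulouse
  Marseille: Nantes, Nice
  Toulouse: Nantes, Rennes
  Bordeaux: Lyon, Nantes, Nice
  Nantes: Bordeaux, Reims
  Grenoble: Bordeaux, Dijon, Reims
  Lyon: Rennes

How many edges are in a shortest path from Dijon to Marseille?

3

Distance 0: Dijon.
Distance 1: Bordeaux, Lyon.
Distance 2: Nantes, Nice, Rennes.
Distance 3: Grenoble, Marseille, Reims — contains Marseille.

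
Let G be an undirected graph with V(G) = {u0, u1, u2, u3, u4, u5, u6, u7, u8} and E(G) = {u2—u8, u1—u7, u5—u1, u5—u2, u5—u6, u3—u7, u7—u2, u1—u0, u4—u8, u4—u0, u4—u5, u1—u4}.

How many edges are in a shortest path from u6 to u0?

3

Distance 0: u6.
Distance 1: u5.
Distance 2: u1, u2, u4.
Distance 3: u0, u7, u8 — contains u0.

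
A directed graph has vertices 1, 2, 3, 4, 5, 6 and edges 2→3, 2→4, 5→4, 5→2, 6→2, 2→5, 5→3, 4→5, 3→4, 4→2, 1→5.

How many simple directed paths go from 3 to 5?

3→4→2→5
3→4→5

2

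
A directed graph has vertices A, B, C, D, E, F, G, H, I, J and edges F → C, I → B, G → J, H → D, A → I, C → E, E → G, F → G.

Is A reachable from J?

No

J has no outgoing edges, so nothing is reachable from it.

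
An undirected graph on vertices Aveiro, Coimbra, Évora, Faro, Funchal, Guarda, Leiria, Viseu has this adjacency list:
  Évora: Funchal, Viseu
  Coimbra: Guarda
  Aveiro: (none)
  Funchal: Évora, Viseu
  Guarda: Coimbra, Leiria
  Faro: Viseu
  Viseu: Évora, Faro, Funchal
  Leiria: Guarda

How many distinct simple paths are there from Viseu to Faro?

Viseu–Faro

1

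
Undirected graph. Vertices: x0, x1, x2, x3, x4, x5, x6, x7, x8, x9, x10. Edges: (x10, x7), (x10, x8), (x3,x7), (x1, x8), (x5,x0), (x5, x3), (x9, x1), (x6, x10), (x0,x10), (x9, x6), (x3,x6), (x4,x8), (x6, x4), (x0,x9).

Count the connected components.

2

From x0: component {x0, x1, x3, x4, x5, x6, x7, x8, x9, x10}.
From x2: component {x2}.
That's 2 components.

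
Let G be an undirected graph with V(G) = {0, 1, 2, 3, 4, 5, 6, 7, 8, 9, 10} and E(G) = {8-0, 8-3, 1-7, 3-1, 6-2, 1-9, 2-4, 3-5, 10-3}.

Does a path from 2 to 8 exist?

No

Explore from 2.
Distance 1: reach 4, 6.
The search is exhausted without reaching 8; it lies in a different component.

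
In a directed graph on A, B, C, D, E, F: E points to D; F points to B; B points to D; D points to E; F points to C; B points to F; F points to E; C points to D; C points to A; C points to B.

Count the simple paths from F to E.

4

F→B→D→E
F→C→B→D→E
F→C→D→E
F→E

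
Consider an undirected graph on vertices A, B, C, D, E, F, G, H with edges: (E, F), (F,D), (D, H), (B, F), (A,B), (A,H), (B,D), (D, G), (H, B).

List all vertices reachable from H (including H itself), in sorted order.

A, B, D, E, F, G, H

Start at H.
Its neighbours: A, B, D.
Then their neighbours: F, G.
Then next layer: E.
Nothing further is reachable.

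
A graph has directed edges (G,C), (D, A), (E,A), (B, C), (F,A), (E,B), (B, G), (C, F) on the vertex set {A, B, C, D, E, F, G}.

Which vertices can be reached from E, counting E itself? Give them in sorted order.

Start at E.
Its neighbours: A, B.
Then their neighbours: C, G.
Then next layer: F.
Nothing further is reachable.

A, B, C, E, F, G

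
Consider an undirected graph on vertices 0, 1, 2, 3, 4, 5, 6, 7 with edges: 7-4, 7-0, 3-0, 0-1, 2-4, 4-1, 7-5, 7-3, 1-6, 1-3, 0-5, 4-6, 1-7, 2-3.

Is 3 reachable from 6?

Explore from 6.
Distance 1: reach 1, 4.
Distance 2: reach 0, 2, 3, 7.
Found 3.

Yes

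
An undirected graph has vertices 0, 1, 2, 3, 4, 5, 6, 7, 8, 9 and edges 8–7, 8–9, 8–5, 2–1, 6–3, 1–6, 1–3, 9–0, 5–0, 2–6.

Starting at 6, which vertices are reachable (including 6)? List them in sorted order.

1, 2, 3, 6

Start at 6.
Its neighbours: 1, 2, 3.
Nothing further is reachable.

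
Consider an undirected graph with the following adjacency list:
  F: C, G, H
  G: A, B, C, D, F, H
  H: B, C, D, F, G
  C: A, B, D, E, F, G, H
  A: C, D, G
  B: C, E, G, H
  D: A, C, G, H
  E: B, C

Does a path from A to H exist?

Explore from A.
Distance 1: reach C, D, G.
Distance 2: reach B, E, F, H.
Found H.

Yes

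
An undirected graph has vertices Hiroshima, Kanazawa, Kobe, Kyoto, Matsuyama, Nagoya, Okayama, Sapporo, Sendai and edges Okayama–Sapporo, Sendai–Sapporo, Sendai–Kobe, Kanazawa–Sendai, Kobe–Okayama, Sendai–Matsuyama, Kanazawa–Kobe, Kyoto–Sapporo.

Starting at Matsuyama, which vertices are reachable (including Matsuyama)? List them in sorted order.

Start at Matsuyama.
Its neighbours: Sendai.
Then their neighbours: Kanazawa, Kobe, Sapporo.
Then next layer: Kyoto, Okayama.
Nothing further is reachable.

Kanazawa, Kobe, Kyoto, Matsuyama, Okayama, Sapporo, Sendai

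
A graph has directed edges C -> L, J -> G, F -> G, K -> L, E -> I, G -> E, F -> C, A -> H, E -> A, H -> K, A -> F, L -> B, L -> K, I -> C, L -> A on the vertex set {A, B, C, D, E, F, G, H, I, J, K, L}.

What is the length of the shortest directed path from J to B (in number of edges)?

Distance 0: J.
Distance 1: G.
Distance 2: E.
Distance 3: A, I.
Distance 4: C, F, H.
Distance 5: K, L.
Distance 6: B — contains B.

6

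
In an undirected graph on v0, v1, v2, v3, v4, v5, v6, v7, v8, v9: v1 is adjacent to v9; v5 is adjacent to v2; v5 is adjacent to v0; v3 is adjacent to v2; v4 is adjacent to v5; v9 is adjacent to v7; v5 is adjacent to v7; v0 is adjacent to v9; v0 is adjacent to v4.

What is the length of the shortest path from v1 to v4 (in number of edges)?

3

Distance 0: v1.
Distance 1: v9.
Distance 2: v0, v7.
Distance 3: v4, v5 — contains v4.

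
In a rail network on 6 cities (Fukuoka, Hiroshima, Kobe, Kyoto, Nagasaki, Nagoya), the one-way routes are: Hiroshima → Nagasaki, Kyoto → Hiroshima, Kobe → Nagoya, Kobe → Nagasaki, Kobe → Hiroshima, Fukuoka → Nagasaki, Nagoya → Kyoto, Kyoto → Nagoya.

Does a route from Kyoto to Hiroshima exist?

Yes

Explore from Kyoto.
Distance 1: reach Hiroshima, Nagoya.
Found Hiroshima.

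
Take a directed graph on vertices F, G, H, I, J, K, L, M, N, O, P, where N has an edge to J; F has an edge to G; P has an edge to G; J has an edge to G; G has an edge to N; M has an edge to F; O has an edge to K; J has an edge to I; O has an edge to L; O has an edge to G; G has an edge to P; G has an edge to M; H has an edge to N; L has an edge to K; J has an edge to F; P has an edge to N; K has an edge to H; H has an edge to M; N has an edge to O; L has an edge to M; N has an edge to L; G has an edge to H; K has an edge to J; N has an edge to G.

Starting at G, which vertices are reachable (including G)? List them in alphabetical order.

F, G, H, I, J, K, L, M, N, O, P

Start at G.
Its neighbours: H, M, N, P.
Then their neighbours: F, J, L, O.
Then next layer: I, K.
Every vertex is now reached.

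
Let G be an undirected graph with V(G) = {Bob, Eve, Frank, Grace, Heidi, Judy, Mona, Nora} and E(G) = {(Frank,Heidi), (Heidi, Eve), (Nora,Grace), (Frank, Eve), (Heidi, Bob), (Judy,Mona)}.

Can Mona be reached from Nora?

No

Explore from Nora.
Distance 1: reach Grace.
The search is exhausted without reaching Mona; it lies in a different component.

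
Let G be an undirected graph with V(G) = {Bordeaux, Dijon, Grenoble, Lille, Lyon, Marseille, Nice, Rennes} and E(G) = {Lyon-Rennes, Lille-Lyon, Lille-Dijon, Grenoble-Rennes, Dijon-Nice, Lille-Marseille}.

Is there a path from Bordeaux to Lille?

Bordeaux has no edges, so nothing is reachable from it.

No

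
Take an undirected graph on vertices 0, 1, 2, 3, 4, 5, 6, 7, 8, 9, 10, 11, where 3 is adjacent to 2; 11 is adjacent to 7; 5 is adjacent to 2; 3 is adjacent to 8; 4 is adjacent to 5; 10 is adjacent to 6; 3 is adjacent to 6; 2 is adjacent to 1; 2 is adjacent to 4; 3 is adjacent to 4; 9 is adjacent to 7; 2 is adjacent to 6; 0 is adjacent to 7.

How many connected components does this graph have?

From 0: component {0, 7, 9, 11}.
From 1: component {1, 2, 3, 4, 5, 6, 8, 10}.
That's 2 components.

2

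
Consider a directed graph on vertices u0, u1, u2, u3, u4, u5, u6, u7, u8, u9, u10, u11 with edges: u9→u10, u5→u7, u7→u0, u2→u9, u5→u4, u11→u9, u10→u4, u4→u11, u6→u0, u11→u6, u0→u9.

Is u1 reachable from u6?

No

Explore from u6.
Distance 1: reach u0.
Distance 2: reach u9.
Distance 3: reach u10.
Distance 4: reach u4.
Distance 5: reach u11.
The search from u6 is exhausted; no directed path reaches u1.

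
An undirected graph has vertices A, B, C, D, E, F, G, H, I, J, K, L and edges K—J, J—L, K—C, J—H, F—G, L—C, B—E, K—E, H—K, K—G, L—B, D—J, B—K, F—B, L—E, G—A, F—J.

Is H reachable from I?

No

I has no edges, so nothing is reachable from it.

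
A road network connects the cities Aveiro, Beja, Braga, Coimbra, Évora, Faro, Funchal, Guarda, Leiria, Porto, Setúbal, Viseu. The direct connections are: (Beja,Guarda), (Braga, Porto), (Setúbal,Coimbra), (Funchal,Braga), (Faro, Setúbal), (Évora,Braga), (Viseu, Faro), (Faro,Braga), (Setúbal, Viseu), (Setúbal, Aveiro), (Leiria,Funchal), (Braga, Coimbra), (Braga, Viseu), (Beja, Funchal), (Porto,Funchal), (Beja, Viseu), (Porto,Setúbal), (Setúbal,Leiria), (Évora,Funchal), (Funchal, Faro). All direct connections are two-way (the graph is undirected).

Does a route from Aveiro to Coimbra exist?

Explore from Aveiro.
Distance 1: reach Setúbal.
Distance 2: reach Coimbra, Faro, Leiria, Porto, Viseu.
Found Coimbra.

Yes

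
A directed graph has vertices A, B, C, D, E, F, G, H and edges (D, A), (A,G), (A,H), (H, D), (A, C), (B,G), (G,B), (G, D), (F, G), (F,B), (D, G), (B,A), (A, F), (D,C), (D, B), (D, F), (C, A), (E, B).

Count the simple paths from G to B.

G→B
G→D→A→F→B
G→D→B
G→D→C→A→F→B
G→D→F→B

5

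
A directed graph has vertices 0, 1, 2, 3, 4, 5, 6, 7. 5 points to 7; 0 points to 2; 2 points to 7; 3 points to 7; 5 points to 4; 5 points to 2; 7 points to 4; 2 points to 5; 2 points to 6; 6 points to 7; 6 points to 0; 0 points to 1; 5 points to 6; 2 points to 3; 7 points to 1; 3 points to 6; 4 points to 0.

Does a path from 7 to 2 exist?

Yes

Explore from 7.
Distance 1: reach 1, 4.
Distance 2: reach 0.
Distance 3: reach 2.
Found 2.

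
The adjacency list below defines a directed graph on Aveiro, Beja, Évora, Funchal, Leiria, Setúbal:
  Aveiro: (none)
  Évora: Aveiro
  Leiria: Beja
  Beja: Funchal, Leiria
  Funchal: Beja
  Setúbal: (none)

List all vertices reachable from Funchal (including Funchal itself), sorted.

Start at Funchal.
Its neighbours: Beja.
Then their neighbours: Leiria.
Nothing further is reachable.

Beja, Funchal, Leiria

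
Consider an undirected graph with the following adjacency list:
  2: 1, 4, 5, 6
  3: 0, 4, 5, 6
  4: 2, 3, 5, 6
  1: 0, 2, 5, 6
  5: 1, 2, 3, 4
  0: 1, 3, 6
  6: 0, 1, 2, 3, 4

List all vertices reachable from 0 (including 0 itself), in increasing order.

Start at 0.
Its neighbours: 1, 3, 6.
Then their neighbours: 2, 4, 5.
Every vertex is now reached.

0, 1, 2, 3, 4, 5, 6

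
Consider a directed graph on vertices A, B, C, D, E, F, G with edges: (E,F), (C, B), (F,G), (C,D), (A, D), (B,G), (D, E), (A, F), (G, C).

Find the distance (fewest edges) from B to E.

4

Distance 0: B.
Distance 1: G.
Distance 2: C.
Distance 3: D.
Distance 4: E — contains E.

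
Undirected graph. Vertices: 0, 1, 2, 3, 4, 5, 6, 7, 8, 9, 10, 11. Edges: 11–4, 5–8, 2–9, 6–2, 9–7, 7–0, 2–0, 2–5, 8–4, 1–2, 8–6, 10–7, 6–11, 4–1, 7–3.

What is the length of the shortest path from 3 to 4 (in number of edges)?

5

Distance 0: 3.
Distance 1: 7.
Distance 2: 0, 9, 10.
Distance 3: 2.
Distance 4: 1, 5, 6.
Distance 5: 4, 8, 11 — contains 4.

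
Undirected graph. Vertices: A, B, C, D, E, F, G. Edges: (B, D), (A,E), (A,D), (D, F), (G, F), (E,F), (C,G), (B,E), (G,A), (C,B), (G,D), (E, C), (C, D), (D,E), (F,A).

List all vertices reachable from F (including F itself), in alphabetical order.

Start at F.
Its neighbours: A, D, E, G.
Then their neighbours: B, C.
Every vertex is now reached.

A, B, C, D, E, F, G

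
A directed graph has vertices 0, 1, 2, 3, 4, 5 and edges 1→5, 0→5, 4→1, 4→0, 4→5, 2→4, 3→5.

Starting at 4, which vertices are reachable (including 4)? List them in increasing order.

0, 1, 4, 5

Start at 4.
Its neighbours: 0, 1, 5.
Nothing further is reachable.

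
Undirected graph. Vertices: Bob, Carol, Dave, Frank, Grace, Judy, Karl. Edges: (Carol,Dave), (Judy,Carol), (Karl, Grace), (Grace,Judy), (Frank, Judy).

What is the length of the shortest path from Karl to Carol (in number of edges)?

Distance 0: Karl.
Distance 1: Grace.
Distance 2: Judy.
Distance 3: Carol, Frank — contains Carol.

3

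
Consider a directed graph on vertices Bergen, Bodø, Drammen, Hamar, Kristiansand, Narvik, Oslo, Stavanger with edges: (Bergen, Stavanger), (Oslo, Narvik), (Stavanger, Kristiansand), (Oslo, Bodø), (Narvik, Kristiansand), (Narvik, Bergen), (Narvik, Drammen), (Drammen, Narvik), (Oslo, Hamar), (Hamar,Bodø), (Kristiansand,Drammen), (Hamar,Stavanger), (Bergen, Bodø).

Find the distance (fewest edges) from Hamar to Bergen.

5

Distance 0: Hamar.
Distance 1: Bodø, Stavanger.
Distance 2: Kristiansand.
Distance 3: Drammen.
Distance 4: Narvik.
Distance 5: Bergen — contains Bergen.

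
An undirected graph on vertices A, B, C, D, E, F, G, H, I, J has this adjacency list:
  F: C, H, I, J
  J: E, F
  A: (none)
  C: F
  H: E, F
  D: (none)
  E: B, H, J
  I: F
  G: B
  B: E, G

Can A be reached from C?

Explore from C.
Distance 1: reach F.
Distance 2: reach H, I, J.
Distance 3: reach E.
Distance 4: reach B.
Distance 5: reach G.
The search is exhausted without reaching A; it lies in a different component.

No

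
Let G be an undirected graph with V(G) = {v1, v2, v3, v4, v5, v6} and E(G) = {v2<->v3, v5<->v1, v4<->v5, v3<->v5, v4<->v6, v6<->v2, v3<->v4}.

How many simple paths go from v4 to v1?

3

v4–v3–v5–v1
v4–v5–v1
v4–v6–v2–v3–v5–v1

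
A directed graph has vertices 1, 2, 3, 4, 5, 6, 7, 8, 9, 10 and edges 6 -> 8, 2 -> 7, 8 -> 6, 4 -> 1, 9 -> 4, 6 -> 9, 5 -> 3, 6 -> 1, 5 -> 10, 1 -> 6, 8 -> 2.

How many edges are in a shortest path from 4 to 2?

Distance 0: 4.
Distance 1: 1.
Distance 2: 6.
Distance 3: 8, 9.
Distance 4: 2 — contains 2.

4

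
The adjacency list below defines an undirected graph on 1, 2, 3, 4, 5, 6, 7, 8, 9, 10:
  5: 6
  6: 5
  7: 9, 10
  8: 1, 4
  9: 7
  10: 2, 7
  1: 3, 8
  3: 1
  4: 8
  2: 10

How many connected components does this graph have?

3

From 1: component {1, 3, 4, 8}.
From 2: component {2, 7, 9, 10}.
From 5: component {5, 6}.
That's 3 components.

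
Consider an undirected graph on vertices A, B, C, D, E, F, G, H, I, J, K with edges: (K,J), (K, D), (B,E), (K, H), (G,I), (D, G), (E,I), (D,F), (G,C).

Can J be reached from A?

A has no edges, so nothing is reachable from it.

No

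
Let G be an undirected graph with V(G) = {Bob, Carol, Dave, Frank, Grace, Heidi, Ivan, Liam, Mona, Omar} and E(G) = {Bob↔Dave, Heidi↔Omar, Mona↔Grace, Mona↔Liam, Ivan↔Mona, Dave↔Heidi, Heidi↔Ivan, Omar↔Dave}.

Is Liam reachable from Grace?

Explore from Grace.
Distance 1: reach Mona.
Distance 2: reach Ivan, Liam.
Found Liam.

Yes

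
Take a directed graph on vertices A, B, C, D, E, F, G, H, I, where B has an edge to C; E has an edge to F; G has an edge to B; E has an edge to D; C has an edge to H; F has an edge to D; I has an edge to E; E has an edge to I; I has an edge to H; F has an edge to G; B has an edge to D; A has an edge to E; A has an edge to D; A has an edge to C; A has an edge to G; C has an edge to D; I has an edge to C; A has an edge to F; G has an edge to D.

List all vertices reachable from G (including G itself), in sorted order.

B, C, D, G, H

Start at G.
Its neighbours: B, D.
Then their neighbours: C.
Then next layer: H.
Nothing further is reachable.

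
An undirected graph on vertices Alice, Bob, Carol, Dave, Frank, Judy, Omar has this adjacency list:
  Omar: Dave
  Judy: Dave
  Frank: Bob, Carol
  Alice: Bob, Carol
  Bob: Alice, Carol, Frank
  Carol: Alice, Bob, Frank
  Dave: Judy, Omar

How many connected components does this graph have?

From Alice: component {Alice, Bob, Carol, Frank}.
From Dave: component {Dave, Judy, Omar}.
That's 2 components.

2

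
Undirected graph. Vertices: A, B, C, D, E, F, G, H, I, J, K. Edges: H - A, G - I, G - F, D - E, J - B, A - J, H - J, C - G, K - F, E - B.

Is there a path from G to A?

Explore from G.
Distance 1: reach C, F, I.
Distance 2: reach K.
The search is exhausted without reaching A; it lies in a different component.

No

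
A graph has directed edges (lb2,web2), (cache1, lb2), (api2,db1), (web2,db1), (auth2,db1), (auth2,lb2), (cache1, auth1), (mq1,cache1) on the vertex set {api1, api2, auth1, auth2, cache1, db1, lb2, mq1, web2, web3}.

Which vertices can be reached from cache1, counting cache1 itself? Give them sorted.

auth1, cache1, db1, lb2, web2

Start at cache1.
Its neighbours: auth1, lb2.
Then their neighbours: web2.
Then next layer: db1.
Nothing further is reachable.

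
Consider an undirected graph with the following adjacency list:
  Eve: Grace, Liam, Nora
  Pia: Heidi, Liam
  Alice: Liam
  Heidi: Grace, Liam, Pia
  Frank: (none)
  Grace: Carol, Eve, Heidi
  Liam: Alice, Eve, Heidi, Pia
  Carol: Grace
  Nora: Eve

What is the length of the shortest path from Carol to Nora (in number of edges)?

3

Distance 0: Carol.
Distance 1: Grace.
Distance 2: Eve, Heidi.
Distance 3: Liam, Nora, Pia — contains Nora.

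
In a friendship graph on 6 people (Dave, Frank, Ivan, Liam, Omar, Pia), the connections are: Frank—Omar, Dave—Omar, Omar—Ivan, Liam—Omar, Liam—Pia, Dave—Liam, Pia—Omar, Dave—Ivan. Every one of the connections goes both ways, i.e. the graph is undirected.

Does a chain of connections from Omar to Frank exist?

Explore from Omar.
Distance 1: reach Dave, Frank, Ivan, Liam, Pia.
Found Frank.

Yes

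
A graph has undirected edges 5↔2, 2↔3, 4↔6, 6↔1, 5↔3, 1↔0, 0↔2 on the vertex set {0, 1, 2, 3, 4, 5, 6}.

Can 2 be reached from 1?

Yes

Explore from 1.
Distance 1: reach 0, 6.
Distance 2: reach 2, 4.
Found 2.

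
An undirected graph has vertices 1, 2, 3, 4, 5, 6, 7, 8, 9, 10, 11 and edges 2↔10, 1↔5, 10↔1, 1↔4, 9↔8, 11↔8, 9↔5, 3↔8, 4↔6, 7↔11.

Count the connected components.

1

From 1: component {1, 2, 3, 4, 5, 6, 7, 8, 9, 10, 11}.
That's 1 component.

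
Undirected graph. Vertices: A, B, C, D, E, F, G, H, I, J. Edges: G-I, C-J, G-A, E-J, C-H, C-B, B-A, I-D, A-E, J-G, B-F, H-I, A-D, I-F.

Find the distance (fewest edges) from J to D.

Distance 0: J.
Distance 1: C, E, G.
Distance 2: A, B, H, I.
Distance 3: D, F — contains D.

3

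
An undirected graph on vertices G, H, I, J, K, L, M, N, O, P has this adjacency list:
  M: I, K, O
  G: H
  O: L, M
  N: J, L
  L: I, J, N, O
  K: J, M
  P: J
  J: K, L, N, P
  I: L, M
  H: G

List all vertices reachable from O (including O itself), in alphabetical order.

Start at O.
Its neighbours: L, M.
Then their neighbours: I, J, K, N.
Then next layer: P.
Nothing further is reachable.

I, J, K, L, M, N, O, P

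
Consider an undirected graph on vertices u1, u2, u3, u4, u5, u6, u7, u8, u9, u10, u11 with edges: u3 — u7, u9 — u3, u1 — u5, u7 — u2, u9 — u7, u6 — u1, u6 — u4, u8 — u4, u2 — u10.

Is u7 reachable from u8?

No

Explore from u8.
Distance 1: reach u4.
Distance 2: reach u6.
Distance 3: reach u1.
Distance 4: reach u5.
The search is exhausted without reaching u7; it lies in a different component.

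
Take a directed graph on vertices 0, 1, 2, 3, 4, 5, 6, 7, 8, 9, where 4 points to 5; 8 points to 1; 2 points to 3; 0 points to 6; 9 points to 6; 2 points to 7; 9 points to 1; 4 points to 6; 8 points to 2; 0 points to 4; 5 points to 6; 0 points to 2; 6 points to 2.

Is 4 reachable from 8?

Explore from 8.
Distance 1: reach 1, 2.
Distance 2: reach 3, 7.
The search from 8 is exhausted; no directed path reaches 4.

No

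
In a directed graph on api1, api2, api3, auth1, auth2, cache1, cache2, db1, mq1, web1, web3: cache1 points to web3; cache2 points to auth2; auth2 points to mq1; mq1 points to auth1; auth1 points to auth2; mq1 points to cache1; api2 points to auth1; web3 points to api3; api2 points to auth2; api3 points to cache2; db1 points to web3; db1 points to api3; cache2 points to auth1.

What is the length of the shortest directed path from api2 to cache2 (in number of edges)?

Distance 0: api2.
Distance 1: auth1, auth2.
Distance 2: mq1.
Distance 3: cache1.
Distance 4: web3.
Distance 5: api3.
Distance 6: cache2 — contains cache2.

6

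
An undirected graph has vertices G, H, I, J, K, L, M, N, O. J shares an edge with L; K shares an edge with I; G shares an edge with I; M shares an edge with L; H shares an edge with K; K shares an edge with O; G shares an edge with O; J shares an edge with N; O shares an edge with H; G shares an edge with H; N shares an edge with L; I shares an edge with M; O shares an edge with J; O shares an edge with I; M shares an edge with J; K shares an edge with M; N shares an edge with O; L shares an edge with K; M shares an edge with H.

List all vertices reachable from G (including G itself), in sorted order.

G, H, I, J, K, L, M, N, O

Start at G.
Its neighbours: H, I, O.
Then their neighbours: J, K, M, N.
Then next layer: L.
Every vertex is now reached.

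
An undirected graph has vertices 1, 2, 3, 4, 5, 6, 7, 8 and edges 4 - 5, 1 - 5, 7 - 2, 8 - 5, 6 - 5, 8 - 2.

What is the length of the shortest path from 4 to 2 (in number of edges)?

Distance 0: 4.
Distance 1: 5.
Distance 2: 1, 6, 8.
Distance 3: 2 — contains 2.

3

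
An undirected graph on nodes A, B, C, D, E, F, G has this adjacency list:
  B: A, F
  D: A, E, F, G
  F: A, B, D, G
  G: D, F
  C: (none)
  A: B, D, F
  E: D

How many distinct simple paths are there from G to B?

7

G–D–A–B
G–D–A–F–B
G–D–F–A–B
G–D–F–B
G–F–A–B
G–F–B
G–F–D–A–B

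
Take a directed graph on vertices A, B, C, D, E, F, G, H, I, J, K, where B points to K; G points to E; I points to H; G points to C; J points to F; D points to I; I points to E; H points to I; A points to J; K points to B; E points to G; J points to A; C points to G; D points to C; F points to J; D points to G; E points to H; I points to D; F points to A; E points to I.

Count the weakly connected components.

3

From A: component {A, F, J}.
From B: component {B, K}.
From C: component {C, D, E, G, H, I}.
That's 3 components.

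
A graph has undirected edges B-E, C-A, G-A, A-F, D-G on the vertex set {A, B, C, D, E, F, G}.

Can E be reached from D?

No

Explore from D.
Distance 1: reach G.
Distance 2: reach A.
Distance 3: reach C, F.
The search is exhausted without reaching E; it lies in a different component.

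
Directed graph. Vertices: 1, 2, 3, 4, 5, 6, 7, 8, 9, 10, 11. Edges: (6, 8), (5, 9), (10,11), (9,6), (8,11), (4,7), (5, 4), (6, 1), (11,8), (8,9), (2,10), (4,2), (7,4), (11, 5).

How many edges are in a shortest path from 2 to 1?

6

Distance 0: 2.
Distance 1: 10.
Distance 2: 11.
Distance 3: 5, 8.
Distance 4: 4, 9.
Distance 5: 6, 7.
Distance 6: 1 — contains 1.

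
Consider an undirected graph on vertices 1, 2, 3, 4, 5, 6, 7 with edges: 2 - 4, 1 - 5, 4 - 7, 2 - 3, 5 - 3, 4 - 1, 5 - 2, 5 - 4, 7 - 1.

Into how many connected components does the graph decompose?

From 1: component {1, 2, 3, 4, 5, 7}.
From 6: component {6}.
That's 2 components.

2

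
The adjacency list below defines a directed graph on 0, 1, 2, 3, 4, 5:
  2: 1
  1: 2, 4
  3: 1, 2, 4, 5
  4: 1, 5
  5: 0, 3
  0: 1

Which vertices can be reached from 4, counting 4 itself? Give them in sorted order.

0, 1, 2, 3, 4, 5

Start at 4.
Its neighbours: 1, 5.
Then their neighbours: 0, 2, 3.
Every vertex is now reached.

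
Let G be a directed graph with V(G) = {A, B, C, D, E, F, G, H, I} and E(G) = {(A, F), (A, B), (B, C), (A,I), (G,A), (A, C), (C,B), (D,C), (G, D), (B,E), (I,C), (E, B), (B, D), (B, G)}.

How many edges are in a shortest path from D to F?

Distance 0: D.
Distance 1: C.
Distance 2: B.
Distance 3: E, G.
Distance 4: A.
Distance 5: F, I — contains F.

5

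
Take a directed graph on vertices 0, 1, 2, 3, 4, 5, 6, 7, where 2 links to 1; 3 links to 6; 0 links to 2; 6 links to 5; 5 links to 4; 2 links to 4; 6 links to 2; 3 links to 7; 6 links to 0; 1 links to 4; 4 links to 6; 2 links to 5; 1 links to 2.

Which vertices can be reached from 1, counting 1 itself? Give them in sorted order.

Start at 1.
Its neighbours: 2, 4.
Then their neighbours: 5, 6.
Then next layer: 0.
Nothing further is reachable.

0, 1, 2, 4, 5, 6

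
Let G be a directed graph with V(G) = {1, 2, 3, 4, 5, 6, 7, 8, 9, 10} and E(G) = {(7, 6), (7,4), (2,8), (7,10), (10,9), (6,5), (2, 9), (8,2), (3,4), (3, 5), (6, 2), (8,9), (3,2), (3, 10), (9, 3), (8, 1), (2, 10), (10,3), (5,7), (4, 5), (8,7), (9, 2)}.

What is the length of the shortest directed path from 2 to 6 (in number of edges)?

3

Distance 0: 2.
Distance 1: 8, 9, 10.
Distance 2: 1, 3, 7.
Distance 3: 4, 5, 6 — contains 6.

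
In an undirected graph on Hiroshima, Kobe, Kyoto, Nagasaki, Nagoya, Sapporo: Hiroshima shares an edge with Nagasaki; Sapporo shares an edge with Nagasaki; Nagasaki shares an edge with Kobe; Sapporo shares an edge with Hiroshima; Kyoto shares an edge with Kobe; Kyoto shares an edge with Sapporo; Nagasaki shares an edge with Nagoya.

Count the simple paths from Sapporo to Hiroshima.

3

Sapporo–Hiroshima
Sapporo–Kyoto–Kobe–Nagasaki–Hiroshima
Sapporo–Nagasaki–Hiroshima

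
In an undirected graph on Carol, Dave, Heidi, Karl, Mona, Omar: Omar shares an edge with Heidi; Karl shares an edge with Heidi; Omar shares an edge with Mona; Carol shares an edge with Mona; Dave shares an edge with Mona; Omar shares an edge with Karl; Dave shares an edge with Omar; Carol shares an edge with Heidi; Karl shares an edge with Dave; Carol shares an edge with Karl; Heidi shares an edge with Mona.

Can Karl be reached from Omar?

Yes

Explore from Omar.
Distance 1: reach Dave, Heidi, Karl, Mona.
Found Karl.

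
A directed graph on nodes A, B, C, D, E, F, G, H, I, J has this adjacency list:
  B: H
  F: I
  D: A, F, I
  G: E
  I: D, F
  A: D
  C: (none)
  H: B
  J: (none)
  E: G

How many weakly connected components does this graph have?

From A: component {A, D, F, I}.
From B: component {B, H}.
From C: component {C}.
From E: component {E, G}.
From J: component {J}.
That's 5 components.

5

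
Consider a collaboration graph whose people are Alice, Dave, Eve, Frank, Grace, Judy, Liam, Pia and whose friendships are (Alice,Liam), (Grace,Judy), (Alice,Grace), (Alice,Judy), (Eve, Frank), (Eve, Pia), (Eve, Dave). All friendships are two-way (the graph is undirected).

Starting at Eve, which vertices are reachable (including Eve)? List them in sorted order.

Start at Eve.
Its neighbours: Dave, Frank, Pia.
Nothing further is reachable.

Dave, Eve, Frank, Pia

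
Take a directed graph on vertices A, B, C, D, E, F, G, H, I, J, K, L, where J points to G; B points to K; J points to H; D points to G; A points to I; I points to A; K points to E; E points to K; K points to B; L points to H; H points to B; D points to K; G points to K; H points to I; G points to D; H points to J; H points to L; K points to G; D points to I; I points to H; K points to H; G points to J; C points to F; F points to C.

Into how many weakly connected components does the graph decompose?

From A: component {A, B, D, E, G, H, I, J, K, L}.
From C: component {C, F}.
That's 2 components.

2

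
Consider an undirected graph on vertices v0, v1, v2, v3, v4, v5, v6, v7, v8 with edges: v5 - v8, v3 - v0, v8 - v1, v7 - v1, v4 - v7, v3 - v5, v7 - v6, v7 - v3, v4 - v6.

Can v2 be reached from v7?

Explore from v7.
Distance 1: reach v1, v3, v4, v6.
Distance 2: reach v0, v5, v8.
The search is exhausted without reaching v2; it lies in a different component.

No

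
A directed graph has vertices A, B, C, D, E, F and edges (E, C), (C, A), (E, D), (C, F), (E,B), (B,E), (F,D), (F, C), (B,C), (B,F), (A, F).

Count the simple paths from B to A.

B→C→A
B→E→C→A
B→F→C→A

3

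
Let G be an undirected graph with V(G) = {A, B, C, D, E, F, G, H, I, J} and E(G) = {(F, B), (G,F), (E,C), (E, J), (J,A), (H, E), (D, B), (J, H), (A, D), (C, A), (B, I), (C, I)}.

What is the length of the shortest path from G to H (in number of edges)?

Distance 0: G.
Distance 1: F.
Distance 2: B.
Distance 3: D, I.
Distance 4: A, C.
Distance 5: E, J.
Distance 6: H — contains H.

6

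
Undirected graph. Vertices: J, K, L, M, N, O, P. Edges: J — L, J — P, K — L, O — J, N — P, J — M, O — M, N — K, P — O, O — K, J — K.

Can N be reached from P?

Explore from P.
Distance 1: reach J, N, O.
Found N.

Yes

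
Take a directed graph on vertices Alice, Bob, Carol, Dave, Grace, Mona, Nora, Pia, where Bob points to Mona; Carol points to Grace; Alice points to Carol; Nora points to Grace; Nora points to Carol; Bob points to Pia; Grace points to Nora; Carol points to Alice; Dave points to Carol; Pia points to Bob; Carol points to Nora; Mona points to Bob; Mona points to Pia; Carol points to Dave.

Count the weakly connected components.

From Alice: component {Alice, Carol, Dave, Grace, Nora}.
From Bob: component {Bob, Mona, Pia}.
That's 2 components.

2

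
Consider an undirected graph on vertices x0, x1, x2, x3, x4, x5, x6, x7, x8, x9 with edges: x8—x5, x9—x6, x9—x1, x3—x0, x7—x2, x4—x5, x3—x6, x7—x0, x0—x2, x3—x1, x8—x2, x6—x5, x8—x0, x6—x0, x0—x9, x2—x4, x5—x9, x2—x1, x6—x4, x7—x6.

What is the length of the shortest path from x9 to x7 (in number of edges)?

Distance 0: x9.
Distance 1: x0, x1, x5, x6.
Distance 2: x2, x3, x4, x7, x8 — contains x7.

2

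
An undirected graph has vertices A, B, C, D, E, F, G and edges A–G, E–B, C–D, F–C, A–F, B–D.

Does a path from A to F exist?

Yes

Explore from A.
Distance 1: reach F, G.
Found F.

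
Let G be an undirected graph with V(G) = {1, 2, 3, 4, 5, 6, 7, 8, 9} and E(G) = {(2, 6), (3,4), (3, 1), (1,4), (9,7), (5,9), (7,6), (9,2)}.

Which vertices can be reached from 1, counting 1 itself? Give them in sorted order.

Start at 1.
Its neighbours: 3, 4.
Nothing further is reachable.

1, 3, 4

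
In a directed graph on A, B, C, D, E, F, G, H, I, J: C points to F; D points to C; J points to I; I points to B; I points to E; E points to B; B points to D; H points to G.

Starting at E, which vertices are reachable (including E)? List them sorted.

Start at E.
Its neighbours: B.
Then their neighbours: D.
Then next layer: C.
Then next layer: F.
Nothing further is reachable.

B, C, D, E, F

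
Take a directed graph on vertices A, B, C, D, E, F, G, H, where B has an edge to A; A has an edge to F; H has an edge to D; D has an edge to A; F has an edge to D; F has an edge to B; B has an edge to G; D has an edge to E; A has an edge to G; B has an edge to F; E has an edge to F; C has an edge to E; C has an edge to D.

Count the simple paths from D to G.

4

D→A→F→B→G
D→A→G
D→E→F→B→A→G
D→E→F→B→G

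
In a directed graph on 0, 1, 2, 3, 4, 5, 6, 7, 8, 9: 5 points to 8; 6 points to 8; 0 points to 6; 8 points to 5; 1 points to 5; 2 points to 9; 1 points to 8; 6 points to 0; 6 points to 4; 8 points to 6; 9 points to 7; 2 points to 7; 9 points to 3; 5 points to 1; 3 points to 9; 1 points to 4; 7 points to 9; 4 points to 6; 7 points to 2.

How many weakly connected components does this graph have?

2

From 0: component {0, 1, 4, 5, 6, 8}.
From 2: component {2, 3, 7, 9}.
That's 2 components.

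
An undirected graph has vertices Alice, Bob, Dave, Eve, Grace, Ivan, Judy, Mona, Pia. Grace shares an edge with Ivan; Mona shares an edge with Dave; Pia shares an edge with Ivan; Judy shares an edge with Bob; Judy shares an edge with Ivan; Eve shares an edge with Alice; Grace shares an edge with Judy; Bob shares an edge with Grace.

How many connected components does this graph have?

3

From Alice: component {Alice, Eve}.
From Bob: component {Bob, Grace, Ivan, Judy, Pia}.
From Dave: component {Dave, Mona}.
That's 3 components.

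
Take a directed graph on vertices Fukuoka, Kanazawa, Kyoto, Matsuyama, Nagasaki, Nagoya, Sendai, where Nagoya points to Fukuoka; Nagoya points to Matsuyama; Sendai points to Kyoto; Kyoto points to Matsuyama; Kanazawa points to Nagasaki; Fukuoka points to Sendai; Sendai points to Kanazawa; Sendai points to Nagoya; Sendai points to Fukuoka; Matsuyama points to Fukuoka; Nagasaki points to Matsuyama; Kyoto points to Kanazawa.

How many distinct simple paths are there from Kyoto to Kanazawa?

2

Kyoto→Kanazawa
Kyoto→Matsuyama→Fukuoka→Sendai→Kanazawa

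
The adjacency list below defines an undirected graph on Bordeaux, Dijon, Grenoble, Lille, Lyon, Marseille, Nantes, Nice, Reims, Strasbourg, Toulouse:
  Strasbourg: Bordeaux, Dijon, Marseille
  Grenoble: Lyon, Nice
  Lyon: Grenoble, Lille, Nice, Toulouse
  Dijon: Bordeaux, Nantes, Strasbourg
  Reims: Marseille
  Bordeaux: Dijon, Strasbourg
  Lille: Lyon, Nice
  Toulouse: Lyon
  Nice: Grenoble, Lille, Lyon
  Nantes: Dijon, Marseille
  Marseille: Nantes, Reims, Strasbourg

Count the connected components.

From Bordeaux: component {Bordeaux, Dijon, Marseille, Nantes, Reims, Strasbourg}.
From Grenoble: component {Grenoble, Lille, Lyon, Nice, Toulouse}.
That's 2 components.

2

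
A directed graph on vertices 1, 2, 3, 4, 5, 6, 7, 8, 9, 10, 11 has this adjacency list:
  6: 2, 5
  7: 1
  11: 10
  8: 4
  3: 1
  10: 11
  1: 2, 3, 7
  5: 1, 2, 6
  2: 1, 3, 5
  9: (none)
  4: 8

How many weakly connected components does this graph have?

4

From 1: component {1, 2, 3, 5, 6, 7}.
From 4: component {4, 8}.
From 9: component {9}.
From 10: component {10, 11}.
That's 4 components.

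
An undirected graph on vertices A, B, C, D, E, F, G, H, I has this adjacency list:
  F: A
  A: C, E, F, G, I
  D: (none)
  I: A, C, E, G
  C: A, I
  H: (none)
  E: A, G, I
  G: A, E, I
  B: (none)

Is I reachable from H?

No

H has no edges, so nothing is reachable from it.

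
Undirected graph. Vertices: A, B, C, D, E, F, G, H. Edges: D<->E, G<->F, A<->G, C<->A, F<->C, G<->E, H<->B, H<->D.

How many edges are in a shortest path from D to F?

3

Distance 0: D.
Distance 1: E, H.
Distance 2: B, G.
Distance 3: A, F — contains F.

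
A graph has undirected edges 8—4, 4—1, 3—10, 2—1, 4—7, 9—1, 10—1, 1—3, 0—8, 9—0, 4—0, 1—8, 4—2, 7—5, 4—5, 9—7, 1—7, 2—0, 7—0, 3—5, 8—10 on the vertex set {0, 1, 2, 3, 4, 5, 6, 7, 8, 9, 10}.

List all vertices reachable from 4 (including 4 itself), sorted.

Start at 4.
Its neighbours: 0, 1, 2, 5, 7, 8.
Then their neighbours: 3, 9, 10.
Nothing further is reachable.

0, 1, 2, 3, 4, 5, 7, 8, 9, 10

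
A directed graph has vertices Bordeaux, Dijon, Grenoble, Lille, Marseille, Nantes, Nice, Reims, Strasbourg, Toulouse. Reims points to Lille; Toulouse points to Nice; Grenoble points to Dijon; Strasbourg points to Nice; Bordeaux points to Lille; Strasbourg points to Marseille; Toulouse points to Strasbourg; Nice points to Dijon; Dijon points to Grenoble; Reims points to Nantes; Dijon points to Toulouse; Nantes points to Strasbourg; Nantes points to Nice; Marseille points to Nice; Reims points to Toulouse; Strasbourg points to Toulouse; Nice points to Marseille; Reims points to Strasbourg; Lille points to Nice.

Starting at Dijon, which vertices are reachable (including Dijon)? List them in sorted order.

Start at Dijon.
Its neighbours: Grenoble, Toulouse.
Then their neighbours: Nice, Strasbourg.
Then next layer: Marseille.
Nothing further is reachable.

Dijon, Grenoble, Marseille, Nice, Strasbourg, Toulouse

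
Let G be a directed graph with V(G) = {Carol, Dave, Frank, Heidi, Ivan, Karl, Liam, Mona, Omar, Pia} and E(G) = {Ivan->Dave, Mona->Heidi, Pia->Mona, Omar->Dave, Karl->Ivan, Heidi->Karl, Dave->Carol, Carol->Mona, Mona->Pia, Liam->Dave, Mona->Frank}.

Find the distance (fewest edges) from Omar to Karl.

Distance 0: Omar.
Distance 1: Dave.
Distance 2: Carol.
Distance 3: Mona.
Distance 4: Frank, Heidi, Pia.
Distance 5: Karl — contains Karl.

5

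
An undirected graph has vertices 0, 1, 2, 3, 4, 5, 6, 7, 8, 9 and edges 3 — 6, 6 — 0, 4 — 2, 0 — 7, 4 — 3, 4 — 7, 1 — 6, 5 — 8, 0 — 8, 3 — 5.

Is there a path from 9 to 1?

No

9 has no edges, so nothing is reachable from it.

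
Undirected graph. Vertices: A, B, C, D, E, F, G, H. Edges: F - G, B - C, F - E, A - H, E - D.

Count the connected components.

3

From A: component {A, H}.
From B: component {B, C}.
From D: component {D, E, F, G}.
That's 3 components.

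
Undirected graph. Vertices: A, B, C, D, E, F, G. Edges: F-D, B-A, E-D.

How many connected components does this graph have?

From A: component {A, B}.
From C: component {C}.
From D: component {D, E, F}.
From G: component {G}.
That's 4 components.

4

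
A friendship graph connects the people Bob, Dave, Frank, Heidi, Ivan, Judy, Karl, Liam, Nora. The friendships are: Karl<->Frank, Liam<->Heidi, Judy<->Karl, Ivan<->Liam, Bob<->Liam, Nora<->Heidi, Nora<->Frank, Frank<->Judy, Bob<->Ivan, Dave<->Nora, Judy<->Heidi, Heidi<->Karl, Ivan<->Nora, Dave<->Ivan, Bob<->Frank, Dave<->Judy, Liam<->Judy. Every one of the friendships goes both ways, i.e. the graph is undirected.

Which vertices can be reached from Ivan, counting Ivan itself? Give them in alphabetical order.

Bob, Dave, Frank, Heidi, Ivan, Judy, Karl, Liam, Nora

Start at Ivan.
Its neighbours: Bob, Dave, Liam, Nora.
Then their neighbours: Frank, Heidi, Judy.
Then next layer: Karl.
Every vertex is now reached.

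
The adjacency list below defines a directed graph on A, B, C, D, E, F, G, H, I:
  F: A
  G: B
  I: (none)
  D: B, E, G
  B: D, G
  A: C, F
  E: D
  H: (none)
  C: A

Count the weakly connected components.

From A: component {A, C, F}.
From B: component {B, D, E, G}.
From H: component {H}.
From I: component {I}.
That's 4 components.

4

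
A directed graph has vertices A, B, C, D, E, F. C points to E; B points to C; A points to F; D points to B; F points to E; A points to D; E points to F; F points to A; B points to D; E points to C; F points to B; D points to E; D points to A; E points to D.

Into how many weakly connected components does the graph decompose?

1

From A: component {A, B, C, D, E, F}.
That's 1 component.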